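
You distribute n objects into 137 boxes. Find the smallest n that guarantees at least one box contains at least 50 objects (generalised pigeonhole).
n = (50 − 1)·137 + 1 = 6714

By the generalised pigeonhole principle, to guarantee some box contains ≥ r objects we need more than (r − 1) · k objects total. Threshold: n = (r − 1) · k + 1. With r = 50 and k = 137: n = 49 · 137 + 1 = 6713 + 1 = 6714. For n = 6713 = 49 · 137, we can put exactly 49 objects in every box, avoiding 50 in any single one — so 6714 is tight.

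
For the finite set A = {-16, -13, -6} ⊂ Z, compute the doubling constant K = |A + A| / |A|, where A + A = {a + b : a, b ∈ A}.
K = |A + A| / |A| = 6/3 = 2

Enumerate A + A = {a + b : a, b ∈ A}. With |A| = 3, there are |A|^2 = 9 ordered sum pairs; collecting distinct values, A + A = {-32, -29, -26, -22, -19, -12}, so |A + A| = 6. Thus K = 6/3 = 2. For comparison, the minimum possible |A + A| over all 3-element sets is 2·3 − 1 = 5 (so min K = 5/3), attained only by arithmetic progressions.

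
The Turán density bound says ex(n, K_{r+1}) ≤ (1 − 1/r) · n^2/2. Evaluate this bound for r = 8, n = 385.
Turán density bound = (7/8) · 385^2/2 = 1037575/16 ≈ 64848.4375

Turán's theorem: ex(n, K_{r+1}) is achieved by the complete r-partite Turán graph T(n, r) with parts as balanced as possible, and is at most (1 − 1/r) · n^2/2. For r = 8, n = 385: the density bound is (7/8) · 148225/2 = 1037575/16 ≈ 64848.4375. The integer-valued extremum is e(T(385, 8)) = 64848, which is strictly less than the density bound 1037575/16 since 8 ∤ 385 (the parts of T(385, 8) cannot all be equal).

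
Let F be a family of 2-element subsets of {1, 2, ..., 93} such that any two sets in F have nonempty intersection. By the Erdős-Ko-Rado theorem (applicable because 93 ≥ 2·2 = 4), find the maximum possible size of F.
max |F| = C(92, 1) = 92

Erdős-Ko-Rado (1961): when n ≥ 2k, max |F| = C(n−1, k−1). The bound is attained by the star {A : i ∈ A} for any fixed i ∈ [n]. Here C(93−1, 2−1) = C(92, 1) = 92.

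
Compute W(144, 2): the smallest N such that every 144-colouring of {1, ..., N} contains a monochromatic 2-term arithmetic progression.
W(144, 2) = 144 + 1 = 145

A 2-term AP is any pair of integers, so a monochromatic 2-AP exists iff some colour is used at least twice. With 144 colours, the colouring i ↦ i on {1, ..., 144} uses each colour once, avoiding any monochromatic pair, so W(144, 2) > 144. For {1, ..., 145}, pigeonhole forces two integers of the same colour, which form a monochromatic 2-AP. Hence W(144, 2) = 145.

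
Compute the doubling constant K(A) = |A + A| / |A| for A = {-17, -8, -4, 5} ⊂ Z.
K = |A + A| / |A| = 9/4

Enumerate A + A = {a + b : a, b ∈ A}. With |A| = 4, there are |A|^2 = 16 ordered sum pairs; collecting distinct values, A + A = {-34, -25, -21, -16, -12, -8, -3, 1, 10}, so |A + A| = 9. Thus K = 9/4. For comparison, the minimum possible |A + A| over all 4-element sets is 2·4 − 1 = 7 (so min K = 7/4), attained only by arithmetic progressions.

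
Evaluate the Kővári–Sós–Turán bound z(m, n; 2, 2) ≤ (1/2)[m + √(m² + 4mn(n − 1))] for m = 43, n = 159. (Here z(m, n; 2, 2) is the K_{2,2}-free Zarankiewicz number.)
z(43, 159; 2, 2) ≤ (1/2)[43 + √(43² + 4·43·159·158)] = (1/2)[43 + √4322833] = 1061.0712

Kővári–Sós–Turán: let r_1, ..., r_43 be the row sums and z = Σ r_i the total number of 1s. Each pair of columns can share at most one row with both entries 1 (else a 2×2 all-ones block appears), so Σ_i C(r_i, 2) ≤ C(159, 2) = 12561. By convexity Σ_i C(r_i, 2) ≥ 43·C(z/43, 2) = z(z − 43)/(2·43), giving z² − 43z − 43·159·158 ≤ 0 and hence z ≤ (1/2)[43 + √(1849 + 4·1080246)] = (1/2)[43 + √4322833] ≈ (1/2)(43 + 2079.1424) = 1061.0712.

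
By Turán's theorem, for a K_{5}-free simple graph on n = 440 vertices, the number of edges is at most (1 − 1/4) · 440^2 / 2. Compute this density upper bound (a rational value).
Turán density bound = (3/4) · 440^2/2 = 72600

Turán's theorem: ex(n, K_{r+1}) is achieved by the complete r-partite Turán graph T(n, r) with parts as balanced as possible, and is at most (1 − 1/r) · n^2/2. For r = 4, n = 440: the density bound is (3/4) · 193600/2 = 72600. Since 4 ∣ 440, the Turán graph T(440, 4) has parts of equal size 110, and its edge count e(T(440, 4)) = 72600 attains the density bound exactly.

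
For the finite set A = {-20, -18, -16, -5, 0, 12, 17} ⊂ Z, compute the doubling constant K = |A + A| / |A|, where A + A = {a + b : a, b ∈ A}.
K = |A + A| / |A| = 26/7

Enumerate A + A = {a + b : a, b ∈ A}. With |A| = 7, there are |A|^2 = 49 ordered sum pairs; collecting distinct values, A + A = {-40, -38, -36, -34, -32, -25, -23, -21, -20, -18, -16, -10, -8, -6, -5, -4, -3, -1, 0, 1, 7, 12, 17, 24, 29, 34}, so |A + A| = 26. Thus K = 26/7. For comparison, the minimum possible |A + A| over all 7-element sets is 2·7 − 1 = 13 (so min K = 13/7), attained only by arithmetic progressions.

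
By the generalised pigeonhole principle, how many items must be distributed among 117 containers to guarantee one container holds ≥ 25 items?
n = (25 − 1)·117 + 1 = 2809

By the generalised pigeonhole principle, to guarantee some box contains ≥ r objects we need more than (r − 1) · k objects total. Threshold: n = (r − 1) · k + 1. With r = 25 and k = 117: n = 24 · 117 + 1 = 2808 + 1 = 2809. For n = 2808 = 24 · 117, we can put exactly 24 objects in every box, avoiding 25 in any single one — so 2809 is tight.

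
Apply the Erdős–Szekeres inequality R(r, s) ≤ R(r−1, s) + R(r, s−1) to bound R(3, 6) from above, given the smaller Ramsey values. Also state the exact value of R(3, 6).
R(3, 6) ≤ R(2, 6) + R(3, 5) = 6 + 14 = 20; exact value R(3, 6) = 18.

The Erdős–Szekeres recurrence R(r, s) ≤ R(r−1, s) + R(r, s−1) applied to (r, s) = (3, 6) gives
  R(3, 6) ≤ R(2, 6) + R(3, 5) = 6 + 14 = 20.
(Recall R(2, k) = k and R is symmetric.) The recurrence is not tight here (it gives 20, but the exact value is R(3, 6) = 18); the tight upper bound requires a sharper argument than the simple recurrence, combined with a lower-bound construction on K_{17}.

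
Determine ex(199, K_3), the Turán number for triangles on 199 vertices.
ex(199, K_3) = ⌊199^2/4⌋ = 9900

Mantel (1907): a triangle-free graph on n vertices has at most ⌊n^2/4⌋ edges, with equality for the complete bipartite graph K_{⌊n/2⌋, ⌈n/2⌉}. For n = 199: ⌊199^2/4⌋ = ⌊39601/4⌋ = 9900. The extremal graph is K_{99, 100}, which has 99·100 = 9900 edges.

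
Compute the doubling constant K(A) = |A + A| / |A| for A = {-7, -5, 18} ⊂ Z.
K = |A + A| / |A| = 6/3 = 2

Enumerate A + A = {a + b : a, b ∈ A}. With |A| = 3, there are |A|^2 = 9 ordered sum pairs; collecting distinct values, A + A = {-14, -12, -10, 11, 13, 36}, so |A + A| = 6. Thus K = 6/3 = 2. For comparison, the minimum possible |A + A| over all 3-element sets is 2·3 − 1 = 5 (so min K = 5/3), attained only by arithmetic progressions.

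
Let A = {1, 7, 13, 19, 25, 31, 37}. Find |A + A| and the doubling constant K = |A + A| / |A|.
K = |A + A| / |A| = 13/7

Enumerate A + A = {a + b : a, b ∈ A}. With |A| = 7, there are |A|^2 = 49 ordered sum pairs; collecting distinct values, A + A = {2, 8, 14, 20, 26, 32, 38, 44, 50, 56, 62, 68, 74}, so |A + A| = 13. Thus K = 13/7. Here |A + A| = 2|A| − 1 = 13, the minimum possible — so K = 13/7 is minimal, which holds iff A is an arithmetic progression.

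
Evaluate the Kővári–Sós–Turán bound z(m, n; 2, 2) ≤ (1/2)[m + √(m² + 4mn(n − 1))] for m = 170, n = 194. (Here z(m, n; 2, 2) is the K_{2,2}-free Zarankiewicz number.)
z(170, 194; 2, 2) ≤ (1/2)[170 + √(170² + 4·170·194·193)] = (1/2)[170 + √25489460] = 2609.3544

Kővári–Sós–Turán: let r_1, ..., r_170 be the row sums and z = Σ r_i the total number of 1s. Each pair of columns can share at most one row with both entries 1 (else a 2×2 all-ones block appears), so Σ_i C(r_i, 2) ≤ C(194, 2) = 18721. By convexity Σ_i C(r_i, 2) ≥ 170·C(z/170, 2) = z(z − 170)/(2·170), giving z² − 170z − 170·194·193 ≤ 0 and hence z ≤ (1/2)[170 + √(28900 + 4·6365140)] = (1/2)[170 + √25489460] ≈ (1/2)(170 + 5048.7087) = 2609.3544.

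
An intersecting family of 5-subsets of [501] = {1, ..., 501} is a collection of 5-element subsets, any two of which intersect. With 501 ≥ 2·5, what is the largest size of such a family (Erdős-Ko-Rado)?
max |F| = C(500, 4) = 2573031125

The Erdős-Ko-Rado theorem states: for n ≥ 2k, an intersecting family of k-subsets of an n-element set has size at most C(n − 1, k − 1), with equality for 'star' families {A ⊆ [n] : |A| = k, i ∈ A} (fix an element i). For n = 501, k = 5: C(500, 4) = 2573031125.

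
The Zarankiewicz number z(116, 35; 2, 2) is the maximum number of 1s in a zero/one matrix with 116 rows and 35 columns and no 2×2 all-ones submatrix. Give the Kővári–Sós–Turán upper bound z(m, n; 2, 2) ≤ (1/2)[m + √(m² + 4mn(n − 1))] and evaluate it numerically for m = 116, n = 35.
z(116, 35; 2, 2) ≤ (1/2)[116 + √(116² + 4·116·35·34)] = (1/2)[116 + √565616] = 434.0372

Kővári–Sós–Turán: let r_1, ..., r_116 be the row sums and z = Σ r_i the total number of 1s. Each pair of columns can share at most one row with both entries 1 (else a 2×2 all-ones block appears), so Σ_i C(r_i, 2) ≤ C(35, 2) = 595. By convexity Σ_i C(r_i, 2) ≥ 116·C(z/116, 2) = z(z − 116)/(2·116), giving z² − 116z − 116·35·34 ≤ 0 and hence z ≤ (1/2)[116 + √(13456 + 4·138040)] = (1/2)[116 + √565616] ≈ (1/2)(116 + 752.0745) = 434.0372.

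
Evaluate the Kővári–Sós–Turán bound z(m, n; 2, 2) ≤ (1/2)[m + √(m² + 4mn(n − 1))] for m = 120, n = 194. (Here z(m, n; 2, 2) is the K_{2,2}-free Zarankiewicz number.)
z(120, 194; 2, 2) ≤ (1/2)[120 + √(120² + 4·120·194·193)] = (1/2)[120 + √17986560] = 2180.5282

Kővári–Sós–Turán: let r_1, ..., r_120 be the row sums and z = Σ r_i the total number of 1s. Each pair of columns can share at most one row with both entries 1 (else a 2×2 all-ones block appears), so Σ_i C(r_i, 2) ≤ C(194, 2) = 18721. By convexity Σ_i C(r_i, 2) ≥ 120·C(z/120, 2) = z(z − 120)/(2·120), giving z² − 120z − 120·194·193 ≤ 0 and hence z ≤ (1/2)[120 + √(14400 + 4·4493040)] = (1/2)[120 + √17986560] ≈ (1/2)(120 + 4241.0565) = 2180.5282.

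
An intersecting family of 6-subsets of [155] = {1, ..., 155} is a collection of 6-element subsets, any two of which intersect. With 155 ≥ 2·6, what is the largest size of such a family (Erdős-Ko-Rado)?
max |F| = C(154, 5) = 675993780

The Erdős-Ko-Rado theorem states: for n ≥ 2k, an intersecting family of k-subsets of an n-element set has size at most C(n − 1, k − 1), with equality for 'star' families {A ⊆ [n] : |A| = k, i ∈ A} (fix an element i). For n = 155, k = 6: C(154, 5) = 675993780.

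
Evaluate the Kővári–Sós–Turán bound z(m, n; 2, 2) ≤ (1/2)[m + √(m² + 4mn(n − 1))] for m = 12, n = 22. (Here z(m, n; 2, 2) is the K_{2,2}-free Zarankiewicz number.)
z(12, 22; 2, 2) ≤ (1/2)[12 + √(12² + 4·12·22·21)] = (1/2)[12 + √22320] = 80.6994

Kővári–Sós–Turán: let r_1, ..., r_12 be the row sums and z = Σ r_i the total number of 1s. Each pair of columns can share at most one row with both entries 1 (else a 2×2 all-ones block appears), so Σ_i C(r_i, 2) ≤ C(22, 2) = 231. By convexity Σ_i C(r_i, 2) ≥ 12·C(z/12, 2) = z(z − 12)/(2·12), giving z² − 12z − 12·22·21 ≤ 0 and hence z ≤ (1/2)[12 + √(144 + 4·5544)] = (1/2)[12 + √22320] ≈ (1/2)(12 + 149.3988) = 80.6994.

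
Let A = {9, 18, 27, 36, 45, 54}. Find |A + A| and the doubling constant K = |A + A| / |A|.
K = |A + A| / |A| = 11/6

Enumerate A + A = {a + b : a, b ∈ A}. With |A| = 6, there are |A|^2 = 36 ordered sum pairs; collecting distinct values, A + A = {18, 27, 36, 45, 54, 63, 72, 81, 90, 99, 108}, so |A + A| = 11. Thus K = 11/6. Here |A + A| = 2|A| − 1 = 11, the minimum possible — so K = 11/6 is minimal, which holds iff A is an arithmetic progression.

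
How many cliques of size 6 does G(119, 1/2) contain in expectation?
E[# K_6] = C(119, 6) · (1/2)^C(6, 2) = 3470108187 / 2^15 ≈ 105899.297699

For each 6-subset S of vertices (there are C(119, 6) = 3470108187 such S), let X_S = 1 if S induces a K_6 (all C(6, 2) = 15 edges present). Then P(X_S = 1) = (1/2)^15 = 1/32768. By linearity of expectation, E[# K_6] = C(119, 6) · (1/2)^15 = 3470108187 / 32768 ≈ 105899.297699.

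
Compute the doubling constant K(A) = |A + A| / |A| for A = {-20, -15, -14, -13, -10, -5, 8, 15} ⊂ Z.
K = |A + A| / |A| = 31/8

Enumerate A + A = {a + b : a, b ∈ A}. With |A| = 8, there are |A|^2 = 64 ordered sum pairs; collecting distinct values, A + A = {-40, -35, -34, -33, -30, -29, -28, -27, -26, -25, -24, -23, -20, -19, -18, -15, -12, -10, -7, -6, -5, -2, 0, 1, 2, 3, 5, 10, 16, 23, 30}, so |A + A| = 31. Thus K = 31/8. For comparison, the minimum possible |A + A| over all 8-element sets is 2·8 − 1 = 15 (so min K = 15/8), attained only by arithmetic progressions.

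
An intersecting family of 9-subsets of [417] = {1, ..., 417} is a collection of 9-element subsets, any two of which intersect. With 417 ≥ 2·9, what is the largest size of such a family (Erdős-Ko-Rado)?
max |F| = C(416, 8) = 20788229335792620

Erdős-Ko-Rado (1961): when n ≥ 2k, max |F| = C(n−1, k−1). The bound is attained by the star {A : i ∈ A} for any fixed i ∈ [n]. Here C(417−1, 9−1) = C(416, 8) = 20788229335792620.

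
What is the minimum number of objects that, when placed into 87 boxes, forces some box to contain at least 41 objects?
n = (41 − 1)·87 + 1 = 3481

By the generalised pigeonhole principle, to guarantee some box contains ≥ r objects we need more than (r − 1) · k objects total. Threshold: n = (r − 1) · k + 1. With r = 41 and k = 87: n = 40 · 87 + 1 = 3480 + 1 = 3481. For n = 3480 = 40 · 87, we can put exactly 40 objects in every box, avoiding 41 in any single one — so 3481 is tight.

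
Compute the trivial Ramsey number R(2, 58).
R(2, 58) = 58

R(2, k) = k for all k ≥ 2: in a 2-colouring of K_k, either some edge is red (a red K_2) or all edges are blue (a blue K_k). And K_{57} coloured all-blue has no blue K_58, so R(2, 58) > 57. Hence R(2, 58) = 58.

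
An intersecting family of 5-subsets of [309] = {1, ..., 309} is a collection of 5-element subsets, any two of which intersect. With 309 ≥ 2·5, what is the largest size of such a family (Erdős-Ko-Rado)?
max |F| = C(308, 4) = 367704645

Erdős-Ko-Rado (1961): when n ≥ 2k, max |F| = C(n−1, k−1). The bound is attained by the star {A : i ∈ A} for any fixed i ∈ [n]. Here C(309−1, 5−1) = C(308, 4) = 367704645.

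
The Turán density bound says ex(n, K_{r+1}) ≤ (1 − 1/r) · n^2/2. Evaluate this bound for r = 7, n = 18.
Turán density bound = (6/7) · 18^2/2 = 972/7 ≈ 138.8571

Turán's theorem: ex(n, K_{r+1}) is achieved by the complete r-partite Turán graph T(n, r) with parts as balanced as possible, and is at most (1 − 1/r) · n^2/2. For r = 7, n = 18: the density bound is (6/7) · 324/2 = 972/7 ≈ 138.8571. The integer-valued extremum is e(T(18, 7)) = 138, which is strictly less than the density bound 972/7 since 7 ∤ 18 (the parts of T(18, 7) cannot all be equal).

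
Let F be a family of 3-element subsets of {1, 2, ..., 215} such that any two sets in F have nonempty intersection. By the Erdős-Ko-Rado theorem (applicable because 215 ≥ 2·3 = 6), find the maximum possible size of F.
max |F| = C(214, 2) = 22791

The Erdős-Ko-Rado theorem states: for n ≥ 2k, an intersecting family of k-subsets of an n-element set has size at most C(n − 1, k − 1), with equality for 'star' families {A ⊆ [n] : |A| = k, i ∈ A} (fix an element i). For n = 215, k = 3: C(214, 2) = 22791.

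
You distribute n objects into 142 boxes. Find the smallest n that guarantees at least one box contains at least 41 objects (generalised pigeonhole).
n = (41 − 1)·142 + 1 = 5681

By the generalised pigeonhole principle, to guarantee some box contains ≥ r objects we need more than (r − 1) · k objects total. Threshold: n = (r − 1) · k + 1. With r = 41 and k = 142: n = 40 · 142 + 1 = 5680 + 1 = 5681. For n = 5680 = 40 · 142, we can put exactly 40 objects in every box, avoiding 41 in any single one — so 5681 is tight.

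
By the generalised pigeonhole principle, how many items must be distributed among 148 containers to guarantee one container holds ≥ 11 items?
n = (11 − 1)·148 + 1 = 1481

By the generalised pigeonhole principle, to guarantee some box contains ≥ r objects we need more than (r − 1) · k objects total. Threshold: n = (r − 1) · k + 1. With r = 11 and k = 148: n = 10 · 148 + 1 = 1480 + 1 = 1481. For n = 1480 = 10 · 148, we can put exactly 10 objects in every box, avoiding 11 in any single one — so 1481 is tight.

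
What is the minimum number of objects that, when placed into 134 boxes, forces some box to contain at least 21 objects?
n = (21 − 1)·134 + 1 = 2681

By the generalised pigeonhole principle, to guarantee some box contains ≥ r objects we need more than (r − 1) · k objects total. Threshold: n = (r − 1) · k + 1. With r = 21 and k = 134: n = 20 · 134 + 1 = 2680 + 1 = 2681. For n = 2680 = 20 · 134, we can put exactly 20 objects in every box, avoiding 21 in any single one — so 2681 is tight.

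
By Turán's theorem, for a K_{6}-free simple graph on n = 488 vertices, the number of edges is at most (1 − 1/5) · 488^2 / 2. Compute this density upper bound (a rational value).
Turán density bound = (4/5) · 488^2/2 = 476288/5 ≈ 95257.6

Turán's theorem: ex(n, K_{r+1}) is achieved by the complete r-partite Turán graph T(n, r) with parts as balanced as possible, and is at most (1 − 1/r) · n^2/2. For r = 5, n = 488: the density bound is (4/5) · 238144/2 = 476288/5 ≈ 95257.6. The integer-valued extremum is e(T(488, 5)) = 95257, which is strictly less than the density bound 476288/5 since 5 ∤ 488 (the parts of T(488, 5) cannot all be equal).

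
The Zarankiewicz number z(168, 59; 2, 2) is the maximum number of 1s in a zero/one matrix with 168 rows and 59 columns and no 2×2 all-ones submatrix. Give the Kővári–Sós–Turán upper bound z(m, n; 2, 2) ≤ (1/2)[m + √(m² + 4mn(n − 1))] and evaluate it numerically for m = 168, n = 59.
z(168, 59; 2, 2) ≤ (1/2)[168 + √(168² + 4·168·59·58)] = (1/2)[168 + √2327808] = 846.8578

Kővári–Sós–Turán: let r_1, ..., r_168 be the row sums and z = Σ r_i the total number of 1s. Each pair of columns can share at most one row with both entries 1 (else a 2×2 all-ones block appears), so Σ_i C(r_i, 2) ≤ C(59, 2) = 1711. By convexity Σ_i C(r_i, 2) ≥ 168·C(z/168, 2) = z(z − 168)/(2·168), giving z² − 168z − 168·59·58 ≤ 0 and hence z ≤ (1/2)[168 + √(28224 + 4·574896)] = (1/2)[168 + √2327808] ≈ (1/2)(168 + 1525.7156) = 846.8578.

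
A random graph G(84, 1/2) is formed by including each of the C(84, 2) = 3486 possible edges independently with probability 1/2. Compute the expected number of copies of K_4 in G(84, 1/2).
E[# K_4] = C(84, 4) · (1/2)^C(4, 2) = 1929501 / 2^6 = 30148.453125

For each 4-subset S of vertices (there are C(84, 4) = 1929501 such S), let X_S = 1 if S induces a K_4 (all C(4, 2) = 6 edges present). Then P(X_S = 1) = (1/2)^6 = 1/64. By linearity of expectation, E[# K_4] = C(84, 4) · (1/2)^6 = 1929501 / 64 = 30148.453125.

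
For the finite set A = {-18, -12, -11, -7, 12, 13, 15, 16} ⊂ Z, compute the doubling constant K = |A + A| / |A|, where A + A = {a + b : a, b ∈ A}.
K = |A + A| / |A| = 32/8 = 4

Enumerate A + A = {a + b : a, b ∈ A}. With |A| = 8, there are |A|^2 = 64 ordered sum pairs; collecting distinct values, A + A = {-36, -30, -29, -25, -24, -23, -22, -19, -18, -14, -6, -5, -3, -2, 0, 1, 2, 3, 4, 5, 6, 8, 9, 24, 25, 26, 27, 28, 29, 30, 31, 32}, so |A + A| = 32. Thus K = 32/8 = 4. For comparison, the minimum possible |A + A| over all 8-element sets is 2·8 − 1 = 15 (so min K = 15/8), attained only by arithmetic progressions.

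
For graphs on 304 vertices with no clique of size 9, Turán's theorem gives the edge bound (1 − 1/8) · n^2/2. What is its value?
Turán density bound = (7/8) · 304^2/2 = 40432

Turán's theorem: ex(n, K_{r+1}) is achieved by the complete r-partite Turán graph T(n, r) with parts as balanced as possible, and is at most (1 − 1/r) · n^2/2. For r = 8, n = 304: the density bound is (7/8) · 92416/2 = 40432. Since 8 ∣ 304, the Turán graph T(304, 8) has parts of equal size 38, and its edge count e(T(304, 8)) = 40432 attains the density bound exactly.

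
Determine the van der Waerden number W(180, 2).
W(180, 2) = 180 + 1 = 181

A 2-term AP is any pair of integers, so a monochromatic 2-AP exists iff some colour is used at least twice. With 180 colours, the colouring i ↦ i on {1, ..., 180} uses each colour once, avoiding any monochromatic pair, so W(180, 2) > 180. For {1, ..., 181}, pigeonhole forces two integers of the same colour, which form a monochromatic 2-AP. Hence W(180, 2) = 181.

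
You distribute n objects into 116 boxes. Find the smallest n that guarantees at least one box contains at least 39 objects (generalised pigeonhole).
n = (39 − 1)·116 + 1 = 4409

By the generalised pigeonhole principle, to guarantee some box contains ≥ r objects we need more than (r − 1) · k objects total. Threshold: n = (r − 1) · k + 1. With r = 39 and k = 116: n = 38 · 116 + 1 = 4408 + 1 = 4409. For n = 4408 = 38 · 116, we can put exactly 38 objects in every box, avoiding 39 in any single one — so 4409 is tight.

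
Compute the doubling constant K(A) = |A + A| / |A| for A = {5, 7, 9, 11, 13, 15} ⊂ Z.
K = |A + A| / |A| = 11/6

Enumerate A + A = {a + b : a, b ∈ A}. With |A| = 6, there are |A|^2 = 36 ordered sum pairs; collecting distinct values, A + A = {10, 12, 14, 16, 18, 20, 22, 24, 26, 28, 30}, so |A + A| = 11. Thus K = 11/6. Here |A + A| = 2|A| − 1 = 11, the minimum possible — so K = 11/6 is minimal, which holds iff A is an arithmetic progression.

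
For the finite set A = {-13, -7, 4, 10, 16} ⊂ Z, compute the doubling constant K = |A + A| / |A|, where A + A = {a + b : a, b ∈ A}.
K = |A + A| / |A| = 12/5

Enumerate A + A = {a + b : a, b ∈ A}. With |A| = 5, there are |A|^2 = 25 ordered sum pairs; collecting distinct values, A + A = {-26, -20, -14, -9, -3, 3, 8, 9, 14, 20, 26, 32}, so |A + A| = 12. Thus K = 12/5. For comparison, the minimum possible |A + A| over all 5-element sets is 2·5 − 1 = 9 (so min K = 9/5), attained only by arithmetic progressions.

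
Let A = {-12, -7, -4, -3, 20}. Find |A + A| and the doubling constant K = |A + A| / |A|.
K = |A + A| / |A| = 15/5 = 3

Enumerate A + A = {a + b : a, b ∈ A}. With |A| = 5, there are |A|^2 = 25 ordered sum pairs; collecting distinct values, A + A = {-24, -19, -16, -15, -14, -11, -10, -8, -7, -6, 8, 13, 16, 17, 40}, so |A + A| = 15. Thus K = 15/5 = 3. For comparison, the minimum possible |A + A| over all 5-element sets is 2·5 − 1 = 9 (so min K = 9/5), attained only by arithmetic progressions.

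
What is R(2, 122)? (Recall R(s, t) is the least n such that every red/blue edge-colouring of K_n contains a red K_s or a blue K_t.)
R(2, 122) = 122

R(2, k) = k for all k ≥ 2: in a 2-colouring of K_k, either some edge is red (a red K_2) or all edges are blue (a blue K_k). And K_{121} coloured all-blue has no blue K_122, so R(2, 122) > 121. Hence R(2, 122) = 122.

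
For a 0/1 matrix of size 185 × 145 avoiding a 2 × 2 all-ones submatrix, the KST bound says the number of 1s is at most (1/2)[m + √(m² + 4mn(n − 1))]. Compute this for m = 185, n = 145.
z(185, 145; 2, 2) ≤ (1/2)[185 + √(185² + 4·185·145·144)] = (1/2)[185 + √15485425] = 2060.0762

Kővári–Sós–Turán: let r_1, ..., r_185 be the row sums and z = Σ r_i the total number of 1s. Each pair of columns can share at most one row with both entries 1 (else a 2×2 all-ones block appears), so Σ_i C(r_i, 2) ≤ C(145, 2) = 10440. By convexity Σ_i C(r_i, 2) ≥ 185·C(z/185, 2) = z(z − 185)/(2·185), giving z² − 185z − 185·145·144 ≤ 0 and hence z ≤ (1/2)[185 + √(34225 + 4·3862800)] = (1/2)[185 + √15485425] ≈ (1/2)(185 + 3935.1525) = 2060.0762.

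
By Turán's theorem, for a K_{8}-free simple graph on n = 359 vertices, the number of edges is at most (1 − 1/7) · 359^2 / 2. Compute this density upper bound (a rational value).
Turán density bound = (6/7) · 359^2/2 = 386643/7 ≈ 55234.7143

Turán's theorem: ex(n, K_{r+1}) is achieved by the complete r-partite Turán graph T(n, r) with parts as balanced as possible, and is at most (1 − 1/r) · n^2/2. For r = 7, n = 359: the density bound is (6/7) · 128881/2 = 386643/7 ≈ 55234.7143. The integer-valued extremum is e(T(359, 7)) = 55234, which is strictly less than the density bound 386643/7 since 7 ∤ 359 (the parts of T(359, 7) cannot all be equal).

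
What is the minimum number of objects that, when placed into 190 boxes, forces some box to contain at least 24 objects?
n = (24 − 1)·190 + 1 = 4371

By the generalised pigeonhole principle, to guarantee some box contains ≥ r objects we need more than (r − 1) · k objects total. Threshold: n = (r − 1) · k + 1. With r = 24 and k = 190: n = 23 · 190 + 1 = 4370 + 1 = 4371. For n = 4370 = 23 · 190, we can put exactly 23 objects in every box, avoiding 24 in any single one — so 4371 is tight.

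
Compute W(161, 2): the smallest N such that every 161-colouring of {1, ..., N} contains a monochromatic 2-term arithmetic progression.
W(161, 2) = 161 + 1 = 162

A 2-term AP is any pair of integers, so a monochromatic 2-AP exists iff some colour is used at least twice. With 161 colours, the colouring i ↦ i on {1, ..., 161} uses each colour once, avoiding any monochromatic pair, so W(161, 2) > 161. For {1, ..., 162}, pigeonhole forces two integers of the same colour, which form a monochromatic 2-AP. Hence W(161, 2) = 162.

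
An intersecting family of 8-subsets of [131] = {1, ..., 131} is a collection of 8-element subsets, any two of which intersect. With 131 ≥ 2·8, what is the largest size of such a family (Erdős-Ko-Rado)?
max |F| = C(130, 7) = 105637584000

Erdős-Ko-Rado (1961): when n ≥ 2k, max |F| = C(n−1, k−1). The bound is attained by the star {A : i ∈ A} for any fixed i ∈ [n]. Here C(131−1, 8−1) = C(130, 7) = 105637584000.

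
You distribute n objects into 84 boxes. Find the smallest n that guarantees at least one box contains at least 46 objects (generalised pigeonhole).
n = (46 − 1)·84 + 1 = 3781

By the generalised pigeonhole principle, to guarantee some box contains ≥ r objects we need more than (r − 1) · k objects total. Threshold: n = (r − 1) · k + 1. With r = 46 and k = 84: n = 45 · 84 + 1 = 3780 + 1 = 3781. For n = 3780 = 45 · 84, we can put exactly 45 objects in every box, avoiding 46 in any single one — so 3781 is tight.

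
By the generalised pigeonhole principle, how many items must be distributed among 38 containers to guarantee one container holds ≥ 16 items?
n = (16 − 1)·38 + 1 = 571

By the generalised pigeonhole principle, to guarantee some box contains ≥ r objects we need more than (r − 1) · k objects total. Threshold: n = (r − 1) · k + 1. With r = 16 and k = 38: n = 15 · 38 + 1 = 570 + 1 = 571. For n = 570 = 15 · 38, we can put exactly 15 objects in every box, avoiding 16 in any single one — so 571 is tight.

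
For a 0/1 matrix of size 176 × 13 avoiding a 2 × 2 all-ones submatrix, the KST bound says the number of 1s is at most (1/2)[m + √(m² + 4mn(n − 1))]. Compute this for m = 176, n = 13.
z(176, 13; 2, 2) ≤ (1/2)[176 + √(176² + 4·176·13·12)] = (1/2)[176 + √140800] = 275.6166

Kővári–Sós–Turán: let r_1, ..., r_176 be the row sums and z = Σ r_i the total number of 1s. Each pair of columns can share at most one row with both entries 1 (else a 2×2 all-ones block appears), so Σ_i C(r_i, 2) ≤ C(13, 2) = 78. By convexity Σ_i C(r_i, 2) ≥ 176·C(z/176, 2) = z(z − 176)/(2·176), giving z² − 176z − 176·13·12 ≤ 0 and hence z ≤ (1/2)[176 + √(30976 + 4·27456)] = (1/2)[176 + √140800] ≈ (1/2)(176 + 375.2333) = 275.6166.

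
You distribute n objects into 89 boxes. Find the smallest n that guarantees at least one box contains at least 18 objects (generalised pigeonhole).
n = (18 − 1)·89 + 1 = 1514

By the generalised pigeonhole principle, to guarantee some box contains ≥ r objects we need more than (r − 1) · k objects total. Threshold: n = (r − 1) · k + 1. With r = 18 and k = 89: n = 17 · 89 + 1 = 1513 + 1 = 1514. For n = 1513 = 17 · 89, we can put exactly 17 objects in every box, avoiding 18 in any single one — so 1514 is tight.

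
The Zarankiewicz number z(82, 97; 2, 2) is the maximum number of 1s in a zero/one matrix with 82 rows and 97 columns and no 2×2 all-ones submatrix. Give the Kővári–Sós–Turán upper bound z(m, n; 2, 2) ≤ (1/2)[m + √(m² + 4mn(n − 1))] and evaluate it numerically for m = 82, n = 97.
z(82, 97; 2, 2) ≤ (1/2)[82 + √(82² + 4·82·97·96)] = (1/2)[82 + √3061060] = 915.7943

Kővári–Sós–Turán: let r_1, ..., r_82 be the row sums and z = Σ r_i the total number of 1s. Each pair of columns can share at most one row with both entries 1 (else a 2×2 all-ones block appears), so Σ_i C(r_i, 2) ≤ C(97, 2) = 4656. By convexity Σ_i C(r_i, 2) ≥ 82·C(z/82, 2) = z(z − 82)/(2·82), giving z² − 82z − 82·97·96 ≤ 0 and hence z ≤ (1/2)[82 + √(6724 + 4·763584)] = (1/2)[82 + √3061060] ≈ (1/2)(82 + 1749.5885) = 915.7943.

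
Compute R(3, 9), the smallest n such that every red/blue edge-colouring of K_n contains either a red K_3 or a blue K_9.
R(3, 9) = 36

Lower bound: an explicit 2-colouring of K_{35} (typically a Paley-type or other structured construction) avoids a red K_3 and a blue K_9, showing R(3, 9) > 35.
Upper bound: the simple Erdős–Szekeres recurrence only gives R(3, 9) ≤ 37; the tight bound R(3, 9) ≤ 36 requires a sharper case analysis (or computer search) of 2-colourings of K_{36}.
Hence R(3, 9) = 36.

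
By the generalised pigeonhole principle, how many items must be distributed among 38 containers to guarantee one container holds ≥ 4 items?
n = (4 − 1)·38 + 1 = 115

By the generalised pigeonhole principle, to guarantee some box contains ≥ r objects we need more than (r − 1) · k objects total. Threshold: n = (r − 1) · k + 1. With r = 4 and k = 38: n = 3 · 38 + 1 = 114 + 1 = 115. For n = 114 = 3 · 38, we can put exactly 3 objects in every box, avoiding 4 in any single one — so 115 is tight.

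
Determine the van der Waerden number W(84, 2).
W(84, 2) = 84 + 1 = 85

A 2-term AP is any pair of integers, so a monochromatic 2-AP exists iff some colour is used at least twice. With 84 colours, the colouring i ↦ i on {1, ..., 84} uses each colour once, avoiding any monochromatic pair, so W(84, 2) > 84. For {1, ..., 85}, pigeonhole forces two integers of the same colour, which form a monochromatic 2-AP. Hence W(84, 2) = 85.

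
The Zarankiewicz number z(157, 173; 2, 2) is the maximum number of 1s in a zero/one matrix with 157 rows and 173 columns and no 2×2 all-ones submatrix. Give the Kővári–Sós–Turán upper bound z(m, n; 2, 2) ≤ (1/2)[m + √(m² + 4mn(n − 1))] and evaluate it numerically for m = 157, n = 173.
z(157, 173; 2, 2) ≤ (1/2)[157 + √(157² + 4·157·173·172)] = (1/2)[157 + √18711417] = 2241.3348

Kővári–Sós–Turán: let r_1, ..., r_157 be the row sums and z = Σ r_i the total number of 1s. Each pair of columns can share at most one row with both entries 1 (else a 2×2 all-ones block appears), so Σ_i C(r_i, 2) ≤ C(173, 2) = 14878. By convexity Σ_i C(r_i, 2) ≥ 157·C(z/157, 2) = z(z − 157)/(2·157), giving z² − 157z − 157·173·172 ≤ 0 and hence z ≤ (1/2)[157 + √(24649 + 4·4671692)] = (1/2)[157 + √18711417] ≈ (1/2)(157 + 4325.6695) = 2241.3348.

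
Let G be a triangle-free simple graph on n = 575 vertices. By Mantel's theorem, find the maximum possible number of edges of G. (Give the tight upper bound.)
ex(575, K_3) = ⌊575^2/4⌋ = 82656

Mantel (1907): a triangle-free graph on n vertices has at most ⌊n^2/4⌋ edges, with equality for the complete bipartite graph K_{⌊n/2⌋, ⌈n/2⌉}. For n = 575: ⌊575^2/4⌋ = ⌊330625/4⌋ = 82656. The extremal graph is K_{287, 288}, which has 287·288 = 82656 edges.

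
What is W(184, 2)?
W(184, 2) = 184 + 1 = 185

A 2-term AP is any pair of integers, so a monochromatic 2-AP exists iff some colour is used at least twice. With 184 colours, the colouring i ↦ i on {1, ..., 184} uses each colour once, avoiding any monochromatic pair, so W(184, 2) > 184. For {1, ..., 185}, pigeonhole forces two integers of the same colour, which form a monochromatic 2-AP. Hence W(184, 2) = 185.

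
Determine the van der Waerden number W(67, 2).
W(67, 2) = 67 + 1 = 68

A 2-term AP is any pair of integers, so a monochromatic 2-AP exists iff some colour is used at least twice. With 67 colours, the colouring i ↦ i on {1, ..., 67} uses each colour once, avoiding any monochromatic pair, so W(67, 2) > 67. For {1, ..., 68}, pigeonhole forces two integers of the same colour, which form a monochromatic 2-AP. Hence W(67, 2) = 68.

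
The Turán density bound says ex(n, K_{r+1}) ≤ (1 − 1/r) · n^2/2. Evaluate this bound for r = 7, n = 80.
Turán density bound = (6/7) · 80^2/2 = 19200/7 ≈ 2742.8571

Turán's theorem: ex(n, K_{r+1}) is achieved by the complete r-partite Turán graph T(n, r) with parts as balanced as possible, and is at most (1 − 1/r) · n^2/2. For r = 7, n = 80: the density bound is (6/7) · 6400/2 = 19200/7 ≈ 2742.8571. The integer-valued extremum is e(T(80, 7)) = 2742, which is strictly less than the density bound 19200/7 since 7 ∤ 80 (the parts of T(80, 7) cannot all be equal).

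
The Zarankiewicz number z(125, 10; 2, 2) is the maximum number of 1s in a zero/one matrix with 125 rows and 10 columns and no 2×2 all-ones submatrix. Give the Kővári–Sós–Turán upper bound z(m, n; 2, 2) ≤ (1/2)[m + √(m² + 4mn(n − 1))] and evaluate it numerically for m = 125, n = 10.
z(125, 10; 2, 2) ≤ (1/2)[125 + √(125² + 4·125·10·9)] = (1/2)[125 + √60625] = 185.6107

Kővári–Sós–Turán: let r_1, ..., r_125 be the row sums and z = Σ r_i the total number of 1s. Each pair of columns can share at most one row with both entries 1 (else a 2×2 all-ones block appears), so Σ_i C(r_i, 2) ≤ C(10, 2) = 45. By convexity Σ_i C(r_i, 2) ≥ 125·C(z/125, 2) = z(z − 125)/(2·125), giving z² − 125z − 125·10·9 ≤ 0 and hence z ≤ (1/2)[125 + √(15625 + 4·11250)] = (1/2)[125 + √60625] ≈ (1/2)(125 + 246.2214) = 185.6107.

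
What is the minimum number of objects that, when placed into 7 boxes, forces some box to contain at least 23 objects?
n = (23 − 1)·7 + 1 = 155

By the generalised pigeonhole principle, to guarantee some box contains ≥ r objects we need more than (r − 1) · k objects total. Threshold: n = (r − 1) · k + 1. With r = 23 and k = 7: n = 22 · 7 + 1 = 154 + 1 = 155. For n = 154 = 22 · 7, we can put exactly 22 objects in every box, avoiding 23 in any single one — so 155 is tight.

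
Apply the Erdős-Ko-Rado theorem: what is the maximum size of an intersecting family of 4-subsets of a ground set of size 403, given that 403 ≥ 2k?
max |F| = C(402, 3) = 10746800

Erdős-Ko-Rado (1961): when n ≥ 2k, max |F| = C(n−1, k−1). The bound is attained by the star {A : i ∈ A} for any fixed i ∈ [n]. Here C(403−1, 4−1) = C(402, 3) = 10746800.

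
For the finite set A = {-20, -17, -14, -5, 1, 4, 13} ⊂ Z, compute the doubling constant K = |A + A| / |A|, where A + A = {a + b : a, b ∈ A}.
K = |A + A| / |A| = 20/7

Enumerate A + A = {a + b : a, b ∈ A}. With |A| = 7, there are |A|^2 = 49 ordered sum pairs; collecting distinct values, A + A = {-40, -37, -34, -31, -28, -25, -22, -19, -16, -13, -10, -7, -4, -1, 2, 5, 8, 14, 17, 26}, so |A + A| = 20. Thus K = 20/7. For comparison, the minimum possible |A + A| over all 7-element sets is 2·7 − 1 = 13 (so min K = 13/7), attained only by arithmetic progressions.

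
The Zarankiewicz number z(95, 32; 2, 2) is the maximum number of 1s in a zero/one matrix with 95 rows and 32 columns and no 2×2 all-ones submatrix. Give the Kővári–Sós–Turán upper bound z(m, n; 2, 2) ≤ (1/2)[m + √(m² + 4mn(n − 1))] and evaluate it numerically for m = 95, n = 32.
z(95, 32; 2, 2) ≤ (1/2)[95 + √(95² + 4·95·32·31)] = (1/2)[95 + √385985] = 358.1385

Kővári–Sós–Turán: let r_1, ..., r_95 be the row sums and z = Σ r_i the total number of 1s. Each pair of columns can share at most one row with both entries 1 (else a 2×2 all-ones block appears), so Σ_i C(r_i, 2) ≤ C(32, 2) = 496. By convexity Σ_i C(r_i, 2) ≥ 95·C(z/95, 2) = z(z − 95)/(2·95), giving z² − 95z − 95·32·31 ≤ 0 and hence z ≤ (1/2)[95 + √(9025 + 4·94240)] = (1/2)[95 + √385985] ≈ (1/2)(95 + 621.2769) = 358.1385.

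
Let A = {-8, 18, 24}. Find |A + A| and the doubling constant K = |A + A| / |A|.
K = |A + A| / |A| = 6/3 = 2

Enumerate A + A = {a + b : a, b ∈ A}. With |A| = 3, there are |A|^2 = 9 ordered sum pairs; collecting distinct values, A + A = {-16, 10, 16, 36, 42, 48}, so |A + A| = 6. Thus K = 6/3 = 2. For comparison, the minimum possible |A + A| over all 3-element sets is 2·3 − 1 = 5 (so min K = 5/3), attained only by arithmetic progressions.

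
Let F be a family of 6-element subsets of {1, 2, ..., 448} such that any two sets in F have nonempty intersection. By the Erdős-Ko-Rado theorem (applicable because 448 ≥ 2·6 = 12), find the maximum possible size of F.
max |F| = C(447, 5) = 145414543119

Erdős-Ko-Rado (1961): when n ≥ 2k, max |F| = C(n−1, k−1). The bound is attained by the star {A : i ∈ A} for any fixed i ∈ [n]. Here C(448−1, 6−1) = C(447, 5) = 145414543119.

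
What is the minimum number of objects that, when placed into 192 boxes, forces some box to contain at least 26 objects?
n = (26 − 1)·192 + 1 = 4801

By the generalised pigeonhole principle, to guarantee some box contains ≥ r objects we need more than (r − 1) · k objects total. Threshold: n = (r − 1) · k + 1. With r = 26 and k = 192: n = 25 · 192 + 1 = 4800 + 1 = 4801. For n = 4800 = 25 · 192, we can put exactly 25 objects in every box, avoiding 26 in any single one — so 4801 is tight.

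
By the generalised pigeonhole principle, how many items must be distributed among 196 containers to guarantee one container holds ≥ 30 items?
n = (30 − 1)·196 + 1 = 5685

By the generalised pigeonhole principle, to guarantee some box contains ≥ r objects we need more than (r − 1) · k objects total. Threshold: n = (r − 1) · k + 1. With r = 30 and k = 196: n = 29 · 196 + 1 = 5684 + 1 = 5685. For n = 5684 = 29 · 196, we can put exactly 29 objects in every box, avoiding 30 in any single one — so 5685 is tight.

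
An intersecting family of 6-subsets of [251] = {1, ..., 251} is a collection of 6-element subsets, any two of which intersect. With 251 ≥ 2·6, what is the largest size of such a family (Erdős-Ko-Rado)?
max |F| = C(250, 5) = 7817031300

The Erdős-Ko-Rado theorem states: for n ≥ 2k, an intersecting family of k-subsets of an n-element set has size at most C(n − 1, k − 1), with equality for 'star' families {A ⊆ [n] : |A| = k, i ∈ A} (fix an element i). For n = 251, k = 6: C(250, 5) = 7817031300.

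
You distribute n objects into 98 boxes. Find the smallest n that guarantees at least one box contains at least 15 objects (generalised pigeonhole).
n = (15 − 1)·98 + 1 = 1373

By the generalised pigeonhole principle, to guarantee some box contains ≥ r objects we need more than (r − 1) · k objects total. Threshold: n = (r − 1) · k + 1. With r = 15 and k = 98: n = 14 · 98 + 1 = 1372 + 1 = 1373. For n = 1372 = 14 · 98, we can put exactly 14 objects in every box, avoiding 15 in any single one — so 1373 is tight.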